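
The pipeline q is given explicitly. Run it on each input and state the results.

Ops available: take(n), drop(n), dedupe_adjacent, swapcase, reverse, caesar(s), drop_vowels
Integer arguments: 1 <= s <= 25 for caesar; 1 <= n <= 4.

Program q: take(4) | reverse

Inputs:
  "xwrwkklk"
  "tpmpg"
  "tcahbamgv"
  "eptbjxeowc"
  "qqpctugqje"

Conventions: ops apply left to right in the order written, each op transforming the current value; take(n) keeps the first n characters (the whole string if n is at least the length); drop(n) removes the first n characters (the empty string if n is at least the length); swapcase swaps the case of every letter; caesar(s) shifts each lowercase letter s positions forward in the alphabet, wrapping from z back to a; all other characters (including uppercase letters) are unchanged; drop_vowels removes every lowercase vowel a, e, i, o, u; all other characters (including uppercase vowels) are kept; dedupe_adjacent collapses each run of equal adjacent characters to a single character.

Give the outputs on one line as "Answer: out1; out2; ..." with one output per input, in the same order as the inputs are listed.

"wrwx"; "pmpt"; "hact"; "btpe"; "cpqq"

Execution, op by op:
  "xwrwkklk" -> "xwrw" -> "wrwx"
  "tpmpg" -> "tpmp" -> "pmpt"
  "tcahbamgv" -> "tcah" -> "hact"
  "eptbjxeowc" -> "eptb" -> "btpe"
  "qqpctugqje" -> "qqpc" -> "cpqq"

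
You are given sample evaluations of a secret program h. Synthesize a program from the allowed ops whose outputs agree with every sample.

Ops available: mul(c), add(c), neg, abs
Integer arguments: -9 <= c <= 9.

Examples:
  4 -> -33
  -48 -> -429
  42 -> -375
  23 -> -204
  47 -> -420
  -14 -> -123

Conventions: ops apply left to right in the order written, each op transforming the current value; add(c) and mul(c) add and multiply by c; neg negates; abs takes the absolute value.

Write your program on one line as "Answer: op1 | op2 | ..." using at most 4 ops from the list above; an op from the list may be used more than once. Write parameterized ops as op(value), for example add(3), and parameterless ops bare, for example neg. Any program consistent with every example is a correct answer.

abs | neg | mul(9) | add(3)

Check, running the answer program on each example:
  4 -> 4 -> -4 -> -36 -> -33
  -48 -> 48 -> -48 -> -432 -> -429
  42 -> 42 -> -42 -> -378 -> -375
  23 -> 23 -> -23 -> -207 -> -204
  47 -> 47 -> -47 -> -423 -> -420
  -14 -> 14 -> -14 -> -126 -> -123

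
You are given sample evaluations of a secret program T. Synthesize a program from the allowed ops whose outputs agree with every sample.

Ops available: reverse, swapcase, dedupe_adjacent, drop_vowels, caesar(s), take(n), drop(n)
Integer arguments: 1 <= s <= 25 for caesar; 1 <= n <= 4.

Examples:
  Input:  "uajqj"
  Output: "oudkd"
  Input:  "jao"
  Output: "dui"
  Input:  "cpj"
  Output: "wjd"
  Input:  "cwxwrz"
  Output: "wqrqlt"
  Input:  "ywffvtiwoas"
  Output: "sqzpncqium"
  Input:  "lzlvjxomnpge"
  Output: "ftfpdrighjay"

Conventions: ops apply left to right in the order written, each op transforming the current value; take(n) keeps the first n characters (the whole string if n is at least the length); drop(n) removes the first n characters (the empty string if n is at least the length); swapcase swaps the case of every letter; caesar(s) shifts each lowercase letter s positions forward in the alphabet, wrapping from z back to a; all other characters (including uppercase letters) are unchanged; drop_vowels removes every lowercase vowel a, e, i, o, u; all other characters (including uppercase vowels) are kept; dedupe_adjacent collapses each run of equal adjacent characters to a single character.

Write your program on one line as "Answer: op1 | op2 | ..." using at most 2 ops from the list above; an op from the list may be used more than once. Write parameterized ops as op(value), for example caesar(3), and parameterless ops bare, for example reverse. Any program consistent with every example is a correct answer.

caesar(20) | dedupe_adjacent

Check, running the answer program on each example:
  "uajqj" -> "oudkd" -> "oudkd"
  "jao" -> "dui" -> "dui"
  "cpj" -> "wjd" -> "wjd"
  "cwxwrz" -> "wqrqlt" -> "wqrqlt"
  "ywffvtiwoas" -> "sqzzpncqium" -> "sqzpncqium"
  "lzlvjxomnpge" -> "ftfpdrighjay" -> "ftfpdrighjay"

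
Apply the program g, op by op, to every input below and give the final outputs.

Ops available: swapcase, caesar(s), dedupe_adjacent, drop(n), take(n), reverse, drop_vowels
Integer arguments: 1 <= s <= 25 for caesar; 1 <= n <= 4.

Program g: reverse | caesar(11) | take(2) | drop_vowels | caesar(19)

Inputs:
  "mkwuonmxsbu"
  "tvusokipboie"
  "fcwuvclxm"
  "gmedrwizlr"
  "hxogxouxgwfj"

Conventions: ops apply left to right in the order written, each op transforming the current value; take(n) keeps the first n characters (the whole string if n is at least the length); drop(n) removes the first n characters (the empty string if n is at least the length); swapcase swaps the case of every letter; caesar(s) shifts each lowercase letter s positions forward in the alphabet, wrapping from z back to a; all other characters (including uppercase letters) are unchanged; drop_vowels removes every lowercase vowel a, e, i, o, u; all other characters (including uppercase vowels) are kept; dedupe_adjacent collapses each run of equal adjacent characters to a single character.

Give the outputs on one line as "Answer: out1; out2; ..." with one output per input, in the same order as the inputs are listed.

"yf"; "im"; "q"; "vp"; "j"

Execution, op by op:
  "mkwuonmxsbu" -> "ubsxmnouwkm" -> "fmdixyzfhvx" -> "fm" -> "fm" -> "yf"
  "tvusokipboie" -> "eiobpikosuvt" -> "ptzmatvzdfge" -> "pt" -> "pt" -> "im"
  "fcwuvclxm" -> "mxlcvuwcf" -> "xiwngfhnq" -> "xi" -> "x" -> "q"
  "gmedrwizlr" -> "rlziwrdemg" -> "cwkthcopxr" -> "cw" -> "cw" -> "vp"
  "hxogxouxgwfj" -> "jfwgxuoxgoxh" -> "uqhrifzirzis" -> "uq" -> "q" -> "j"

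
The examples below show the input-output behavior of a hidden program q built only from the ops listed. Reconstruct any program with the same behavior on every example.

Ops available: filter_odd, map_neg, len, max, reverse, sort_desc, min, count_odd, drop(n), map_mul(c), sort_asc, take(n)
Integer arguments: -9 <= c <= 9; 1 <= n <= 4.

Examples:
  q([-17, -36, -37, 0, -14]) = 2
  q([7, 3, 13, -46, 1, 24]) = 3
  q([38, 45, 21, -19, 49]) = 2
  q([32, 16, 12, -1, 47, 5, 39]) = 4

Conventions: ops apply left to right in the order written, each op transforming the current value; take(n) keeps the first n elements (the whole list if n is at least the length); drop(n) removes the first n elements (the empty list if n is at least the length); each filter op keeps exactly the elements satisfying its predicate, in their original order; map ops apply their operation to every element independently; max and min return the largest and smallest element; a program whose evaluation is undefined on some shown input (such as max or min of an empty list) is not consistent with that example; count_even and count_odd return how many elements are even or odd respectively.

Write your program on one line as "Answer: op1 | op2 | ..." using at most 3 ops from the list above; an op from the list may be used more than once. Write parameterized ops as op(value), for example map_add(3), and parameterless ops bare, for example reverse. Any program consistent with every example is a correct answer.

drop(3) | len

Check, running the answer program on each example:
  [-17, -36, -37, 0, -14] -> [0, -14] -> 2
  [7, 3, 13, -46, 1, 24] -> [-46, 1, 24] -> 3
  [38, 45, 21, -19, 49] -> [-19, 49] -> 2
  [32, 16, 12, -1, 47, 5, 39] -> [-1, 47, 5, 39] -> 4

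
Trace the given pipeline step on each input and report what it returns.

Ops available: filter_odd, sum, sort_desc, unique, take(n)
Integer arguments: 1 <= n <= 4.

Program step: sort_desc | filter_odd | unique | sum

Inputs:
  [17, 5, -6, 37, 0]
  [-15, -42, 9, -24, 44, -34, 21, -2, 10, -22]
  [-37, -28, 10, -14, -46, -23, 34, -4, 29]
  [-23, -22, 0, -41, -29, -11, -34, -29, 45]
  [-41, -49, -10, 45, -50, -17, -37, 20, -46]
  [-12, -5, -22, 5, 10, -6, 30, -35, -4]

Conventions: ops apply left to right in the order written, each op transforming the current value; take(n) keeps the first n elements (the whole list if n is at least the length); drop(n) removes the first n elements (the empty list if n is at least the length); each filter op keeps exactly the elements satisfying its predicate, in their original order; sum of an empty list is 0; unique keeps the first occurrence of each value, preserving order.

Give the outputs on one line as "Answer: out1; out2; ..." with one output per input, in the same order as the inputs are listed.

59; 15; -31; -59; -99; -35

Execution, op by op:
  [17, 5, -6, 37, 0] -> [37, 17, 5, 0, -6] -> [37, 17, 5] -> [37, 17, 5] -> 59
  [-15, -42, 9, -24, 44, -34, 21, -2, 10, -22] -> [44, 21, 10, 9, -2, -15, -22, -24, -34, -42] -> [21, 9, -15] -> [21, 9, -15] -> 15
  [-37, -28, 10, -14, -46, -23, 34, -4, 29] -> [34, 29, 10, -4, -14, -23, -28, -37, -46] -> [29, -23, -37] -> [29, -23, -37] -> -31
  [-23, -22, 0, -41, -29, -11, -34, -29, 45] -> [45, 0, -11, -22, -23, -29, -29, -34, -41] -> [45, -11, -23, -29, -29, -41] -> [45, -11, -23, -29, -41] -> -59
  [-41, -49, -10, 45, -50, -17, -37, 20, -46] -> [45, 20, -10, -17, -37, -41, -46, -49, -50] -> [45, -17, -37, -41, -49] -> [45, -17, -37, -41, -49] -> -99
  [-12, -5, -22, 5, 10, -6, 30, -35, -4] -> [30, 10, 5, -4, -5, -6, -12, -22, -35] -> [5, -5, -35] -> [5, -5, -35] -> -35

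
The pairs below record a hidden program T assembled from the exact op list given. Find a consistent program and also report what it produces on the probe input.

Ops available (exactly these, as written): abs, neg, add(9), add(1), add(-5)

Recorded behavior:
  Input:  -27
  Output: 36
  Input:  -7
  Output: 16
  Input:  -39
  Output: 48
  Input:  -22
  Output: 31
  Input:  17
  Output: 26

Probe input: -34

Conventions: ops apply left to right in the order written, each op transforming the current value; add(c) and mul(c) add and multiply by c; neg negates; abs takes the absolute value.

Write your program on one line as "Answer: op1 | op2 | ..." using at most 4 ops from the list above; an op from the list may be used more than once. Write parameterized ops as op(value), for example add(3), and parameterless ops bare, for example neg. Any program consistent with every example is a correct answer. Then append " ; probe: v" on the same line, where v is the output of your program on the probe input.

neg | abs | add(9) ; probe: 43

Check, running the answer program on each example:
  -27 -> 27 -> 27 -> 36
  -7 -> 7 -> 7 -> 16
  -39 -> 39 -> 39 -> 48
  -22 -> 22 -> 22 -> 31
  17 -> -17 -> 17 -> 26
  probe: -34 -> 34 -> 34 -> 43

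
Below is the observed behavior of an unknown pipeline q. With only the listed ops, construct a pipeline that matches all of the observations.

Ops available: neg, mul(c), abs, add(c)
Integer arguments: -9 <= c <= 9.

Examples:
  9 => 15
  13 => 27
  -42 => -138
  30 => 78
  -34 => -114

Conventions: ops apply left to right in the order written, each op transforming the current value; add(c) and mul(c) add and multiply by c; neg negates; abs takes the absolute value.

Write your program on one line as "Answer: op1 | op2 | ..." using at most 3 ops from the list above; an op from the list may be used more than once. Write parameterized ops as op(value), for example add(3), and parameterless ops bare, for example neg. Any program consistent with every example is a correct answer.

add(-4) | neg | mul(-3)

Check, running the answer program on each example:
  9 -> 5 -> -5 -> 15
  13 -> 9 -> -9 -> 27
  -42 -> -46 -> 46 -> -138
  30 -> 26 -> -26 -> 78
  -34 -> -38 -> 38 -> -114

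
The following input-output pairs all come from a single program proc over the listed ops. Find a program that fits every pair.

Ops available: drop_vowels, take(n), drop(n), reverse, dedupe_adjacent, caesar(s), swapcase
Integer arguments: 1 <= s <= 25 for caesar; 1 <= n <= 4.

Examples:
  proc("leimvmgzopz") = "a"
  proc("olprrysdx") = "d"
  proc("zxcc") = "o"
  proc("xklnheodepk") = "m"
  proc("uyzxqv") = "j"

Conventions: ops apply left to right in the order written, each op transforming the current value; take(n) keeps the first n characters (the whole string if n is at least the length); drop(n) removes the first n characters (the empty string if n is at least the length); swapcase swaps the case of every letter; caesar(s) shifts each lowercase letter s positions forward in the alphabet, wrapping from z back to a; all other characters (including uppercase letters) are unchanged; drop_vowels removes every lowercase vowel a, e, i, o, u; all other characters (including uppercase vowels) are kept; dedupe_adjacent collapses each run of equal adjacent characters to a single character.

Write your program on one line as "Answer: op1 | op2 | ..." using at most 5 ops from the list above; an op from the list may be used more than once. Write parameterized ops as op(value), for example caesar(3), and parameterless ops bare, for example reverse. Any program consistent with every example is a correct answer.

caesar(11) | take(2) | caesar(4) | take(1)

Check, running the answer program on each example:
  "leimvmgzopz" -> "wptxgxrkzak" -> "wp" -> "at" -> "a"
  "olprrysdx" -> "zwaccjdoi" -> "zw" -> "da" -> "d"
  "zxcc" -> "kinn" -> "ki" -> "om" -> "o"
  "xklnheodepk" -> "ivwyspzopav" -> "iv" -> "mz" -> "m"
  "uyzxqv" -> "fjkibg" -> "fj" -> "jn" -> "j"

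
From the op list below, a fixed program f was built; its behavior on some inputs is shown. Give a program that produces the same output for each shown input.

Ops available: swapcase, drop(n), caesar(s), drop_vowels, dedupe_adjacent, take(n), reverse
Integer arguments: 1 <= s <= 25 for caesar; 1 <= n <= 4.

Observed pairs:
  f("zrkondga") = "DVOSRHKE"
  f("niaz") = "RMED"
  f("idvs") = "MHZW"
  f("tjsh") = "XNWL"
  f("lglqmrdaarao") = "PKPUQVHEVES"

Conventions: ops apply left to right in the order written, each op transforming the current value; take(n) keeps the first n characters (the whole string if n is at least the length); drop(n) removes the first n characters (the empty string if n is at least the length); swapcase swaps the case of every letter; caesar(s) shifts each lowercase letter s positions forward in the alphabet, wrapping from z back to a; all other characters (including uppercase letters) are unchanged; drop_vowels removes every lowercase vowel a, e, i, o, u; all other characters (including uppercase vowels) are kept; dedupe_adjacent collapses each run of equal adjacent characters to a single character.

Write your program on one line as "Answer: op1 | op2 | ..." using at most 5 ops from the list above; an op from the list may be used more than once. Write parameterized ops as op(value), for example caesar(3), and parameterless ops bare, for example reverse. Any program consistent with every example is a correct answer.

dedupe_adjacent | caesar(5) | caesar(25) | swapcase

Check, running the answer program on each example:
  "zrkondga" -> "zrkondga" -> "ewptsilf" -> "dvosrhke" -> "DVOSRHKE"
  "niaz" -> "niaz" -> "snfe" -> "rmed" -> "RMED"
  "idvs" -> "idvs" -> "niax" -> "mhzw" -> "MHZW"
  "tjsh" -> "tjsh" -> "yoxm" -> "xnwl" -> "XNWL"
  "lglqmrdaarao" -> "lglqmrdarao" -> "qlqvrwifwft" -> "pkpuqvheves" -> "PKPUQVHEVES"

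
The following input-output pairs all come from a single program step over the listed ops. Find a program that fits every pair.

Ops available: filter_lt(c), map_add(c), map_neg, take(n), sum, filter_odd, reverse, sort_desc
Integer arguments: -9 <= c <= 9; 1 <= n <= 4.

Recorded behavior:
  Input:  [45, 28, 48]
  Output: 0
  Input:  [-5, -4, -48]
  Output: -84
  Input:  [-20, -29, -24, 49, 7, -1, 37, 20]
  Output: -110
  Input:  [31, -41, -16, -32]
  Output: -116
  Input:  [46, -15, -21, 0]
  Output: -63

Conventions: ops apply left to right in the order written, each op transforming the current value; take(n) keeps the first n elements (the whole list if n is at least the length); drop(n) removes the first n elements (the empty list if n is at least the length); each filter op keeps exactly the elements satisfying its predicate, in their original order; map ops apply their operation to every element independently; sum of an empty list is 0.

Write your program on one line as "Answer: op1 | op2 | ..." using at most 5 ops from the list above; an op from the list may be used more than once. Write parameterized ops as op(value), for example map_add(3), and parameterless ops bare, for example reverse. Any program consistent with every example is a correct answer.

map_add(-9) | filter_lt(-1) | filter_lt(-8) | sum

Check, running the answer program on each example:
  [45, 28, 48] -> [36, 19, 39] -> [] -> [] -> 0
  [-5, -4, -48] -> [-14, -13, -57] -> [-14, -13, -57] -> [-14, -13, -57] -> -84
  [-20, -29, -24, 49, 7, -1, 37, 20] -> [-29, -38, -33, 40, -2, -10, 28, 11] -> [-29, -38, -33, -2, -10] -> [-29, -38, -33, -10] -> -110
  [31, -41, -16, -32] -> [22, -50, -25, -41] -> [-50, -25, -41] -> [-50, -25, -41] -> -116
  [46, -15, -21, 0] -> [37, -24, -30, -9] -> [-24, -30, -9] -> [-24, -30, -9] -> -63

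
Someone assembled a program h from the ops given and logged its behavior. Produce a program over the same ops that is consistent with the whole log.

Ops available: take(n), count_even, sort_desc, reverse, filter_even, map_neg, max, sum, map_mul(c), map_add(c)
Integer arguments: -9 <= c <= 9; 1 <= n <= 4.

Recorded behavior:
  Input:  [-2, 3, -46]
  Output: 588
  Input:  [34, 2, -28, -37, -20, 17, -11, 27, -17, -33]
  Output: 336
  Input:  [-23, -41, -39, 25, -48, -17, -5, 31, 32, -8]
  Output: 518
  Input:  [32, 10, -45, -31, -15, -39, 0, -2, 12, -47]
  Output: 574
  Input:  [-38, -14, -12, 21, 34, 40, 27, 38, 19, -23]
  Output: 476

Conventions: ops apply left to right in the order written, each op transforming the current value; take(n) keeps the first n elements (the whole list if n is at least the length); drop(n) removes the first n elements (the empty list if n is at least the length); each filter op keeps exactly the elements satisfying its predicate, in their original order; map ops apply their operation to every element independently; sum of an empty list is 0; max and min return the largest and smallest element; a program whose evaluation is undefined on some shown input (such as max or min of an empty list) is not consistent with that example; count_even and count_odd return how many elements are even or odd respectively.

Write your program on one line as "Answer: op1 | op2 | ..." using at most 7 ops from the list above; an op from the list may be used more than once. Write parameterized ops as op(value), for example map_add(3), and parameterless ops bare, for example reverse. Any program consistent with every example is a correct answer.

take(4) | map_add(4) | take(3) | map_mul(-7) | map_mul(2) | max

Check, running the answer program on each example:
  [-2, 3, -46] -> [-2, 3, -46] -> [2, 7, -42] -> [2, 7, -42] -> [-14, -49, 294] -> [-28, -98, 588] -> 588
  [34, 2, -28, -37, -20, 17, -11, 27, -17, -33] -> [34, 2, -28, -37] -> [38, 6, -24, -33] -> [38, 6, -24] -> [-266, -42, 168] -> [-532, -84, 336] -> 336
  [-23, -41, -39, 25, -48, -17, -5, 31, 32, -8] -> [-23, -41, -39, 25] -> [-19, -37, -35, 29] -> [-19, -37, -35] -> [133, 259, 245] -> [266, 518, 490] -> 518
  [32, 10, -45, -31, -15, -39, 0, -2, 12, -47] -> [32, 10, -45, -31] -> [36, 14, -41, -27] -> [36, 14, -41] -> [-252, -98, 287] -> [-504, -196, 574] -> 574
  [-38, -14, -12, 21, 34, 40, 27, 38, 19, -23] -> [-38, -14, -12, 21] -> [-34, -10, -8, 25] -> [-34, -10, -8] -> [238, 70, 56] -> [476, 140, 112] -> 476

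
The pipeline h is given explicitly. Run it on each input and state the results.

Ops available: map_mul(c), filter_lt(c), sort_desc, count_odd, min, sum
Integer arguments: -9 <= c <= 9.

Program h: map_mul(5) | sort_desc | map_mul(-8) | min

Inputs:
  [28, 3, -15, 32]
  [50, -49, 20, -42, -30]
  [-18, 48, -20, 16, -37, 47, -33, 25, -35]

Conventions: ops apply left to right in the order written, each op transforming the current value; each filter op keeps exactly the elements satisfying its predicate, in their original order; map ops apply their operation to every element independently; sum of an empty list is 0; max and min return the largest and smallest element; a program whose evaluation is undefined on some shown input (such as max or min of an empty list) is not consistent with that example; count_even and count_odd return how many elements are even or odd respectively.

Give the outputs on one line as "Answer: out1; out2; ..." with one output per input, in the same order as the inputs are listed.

Execution, op by op:
  [28, 3, -15, 32] -> [140, 15, -75, 160] -> [160, 140, 15, -75] -> [-1280, -1120, -120, 600] -> -1280
  [50, -49, 20, -42, -30] -> [250, -245, 100, -210, -150] -> [250, 100, -150, -210, -245] -> [-2000, -800, 1200, 1680, 1960] -> -2000
  [-18, 48, -20, 16, -37, 47, -33, 25, -35] -> [-90, 240, -100, 80, -185, 235, -165, 125, -175] -> [240, 235, 125, 80, -90, -100, -165, -175, -185] -> [-1920, -1880, -1000, -640, 720, 800, 1320, 1400, 1480] -> -1920

-1280; -2000; -1920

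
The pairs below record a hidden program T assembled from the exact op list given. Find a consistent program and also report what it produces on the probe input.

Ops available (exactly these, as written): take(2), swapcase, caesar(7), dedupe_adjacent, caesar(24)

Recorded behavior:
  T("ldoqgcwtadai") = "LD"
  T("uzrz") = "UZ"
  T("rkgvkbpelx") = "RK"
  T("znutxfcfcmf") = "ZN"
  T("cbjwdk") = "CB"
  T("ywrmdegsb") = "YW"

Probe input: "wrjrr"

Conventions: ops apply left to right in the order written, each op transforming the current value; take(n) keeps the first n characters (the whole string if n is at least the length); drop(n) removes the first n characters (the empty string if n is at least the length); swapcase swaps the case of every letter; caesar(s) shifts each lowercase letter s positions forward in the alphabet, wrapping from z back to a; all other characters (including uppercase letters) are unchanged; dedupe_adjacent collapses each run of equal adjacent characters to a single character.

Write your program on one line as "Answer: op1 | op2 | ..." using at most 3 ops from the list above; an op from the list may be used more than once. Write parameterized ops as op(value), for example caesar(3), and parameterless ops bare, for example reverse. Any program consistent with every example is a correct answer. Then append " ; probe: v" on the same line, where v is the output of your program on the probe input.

swapcase | take(2) ; probe: "WR"

Check, running the answer program on each example:
  "ldoqgcwtadai" -> "LDOQGCWTADAI" -> "LD"
  "uzrz" -> "UZRZ" -> "UZ"
  "rkgvkbpelx" -> "RKGVKBPELX" -> "RK"
  "znutxfcfcmf" -> "ZNUTXFCFCMF" -> "ZN"
  "cbjwdk" -> "CBJWDK" -> "CB"
  "ywrmdegsb" -> "YWRMDEGSB" -> "YW"
  probe: "wrjrr" -> "WRJRR" -> "WR"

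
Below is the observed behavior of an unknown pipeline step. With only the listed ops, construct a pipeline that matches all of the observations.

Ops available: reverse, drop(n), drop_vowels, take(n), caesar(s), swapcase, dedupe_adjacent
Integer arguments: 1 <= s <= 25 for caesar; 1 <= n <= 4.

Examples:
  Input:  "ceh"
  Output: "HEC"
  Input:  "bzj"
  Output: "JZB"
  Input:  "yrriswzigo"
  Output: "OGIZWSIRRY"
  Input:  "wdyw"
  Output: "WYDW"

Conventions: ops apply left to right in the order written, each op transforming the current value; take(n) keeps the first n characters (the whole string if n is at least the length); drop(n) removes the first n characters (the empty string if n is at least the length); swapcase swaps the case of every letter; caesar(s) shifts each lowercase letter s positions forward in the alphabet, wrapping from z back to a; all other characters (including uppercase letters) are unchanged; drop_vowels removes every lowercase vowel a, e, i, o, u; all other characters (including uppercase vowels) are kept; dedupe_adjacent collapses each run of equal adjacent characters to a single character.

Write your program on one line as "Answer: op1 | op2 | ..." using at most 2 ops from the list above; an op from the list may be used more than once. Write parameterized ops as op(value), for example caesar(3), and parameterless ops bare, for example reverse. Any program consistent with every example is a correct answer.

swapcase | reverse

Check, running the answer program on each example:
  "ceh" -> "CEH" -> "HEC"
  "bzj" -> "BZJ" -> "JZB"
  "yrriswzigo" -> "YRRISWZIGO" -> "OGIZWSIRRY"
  "wdyw" -> "WDYW" -> "WYDW"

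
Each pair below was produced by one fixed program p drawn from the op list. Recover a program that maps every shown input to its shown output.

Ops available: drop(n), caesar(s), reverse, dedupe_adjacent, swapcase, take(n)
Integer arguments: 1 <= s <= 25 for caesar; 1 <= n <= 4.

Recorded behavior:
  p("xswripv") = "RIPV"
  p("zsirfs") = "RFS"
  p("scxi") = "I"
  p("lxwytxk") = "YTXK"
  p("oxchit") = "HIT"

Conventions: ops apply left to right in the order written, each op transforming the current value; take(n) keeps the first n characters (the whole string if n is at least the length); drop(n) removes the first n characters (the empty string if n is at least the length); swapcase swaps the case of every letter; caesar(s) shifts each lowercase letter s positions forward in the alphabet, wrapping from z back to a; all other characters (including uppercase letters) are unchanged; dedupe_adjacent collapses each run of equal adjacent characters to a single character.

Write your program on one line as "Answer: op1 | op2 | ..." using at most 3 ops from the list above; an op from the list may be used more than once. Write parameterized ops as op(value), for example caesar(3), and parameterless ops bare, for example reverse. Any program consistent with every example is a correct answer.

drop(1) | drop(2) | swapcase

Check, running the answer program on each example:
  "xswripv" -> "swripv" -> "ripv" -> "RIPV"
  "zsirfs" -> "sirfs" -> "rfs" -> "RFS"
  "scxi" -> "cxi" -> "i" -> "I"
  "lxwytxk" -> "xwytxk" -> "ytxk" -> "YTXK"
  "oxchit" -> "xchit" -> "hit" -> "HIT"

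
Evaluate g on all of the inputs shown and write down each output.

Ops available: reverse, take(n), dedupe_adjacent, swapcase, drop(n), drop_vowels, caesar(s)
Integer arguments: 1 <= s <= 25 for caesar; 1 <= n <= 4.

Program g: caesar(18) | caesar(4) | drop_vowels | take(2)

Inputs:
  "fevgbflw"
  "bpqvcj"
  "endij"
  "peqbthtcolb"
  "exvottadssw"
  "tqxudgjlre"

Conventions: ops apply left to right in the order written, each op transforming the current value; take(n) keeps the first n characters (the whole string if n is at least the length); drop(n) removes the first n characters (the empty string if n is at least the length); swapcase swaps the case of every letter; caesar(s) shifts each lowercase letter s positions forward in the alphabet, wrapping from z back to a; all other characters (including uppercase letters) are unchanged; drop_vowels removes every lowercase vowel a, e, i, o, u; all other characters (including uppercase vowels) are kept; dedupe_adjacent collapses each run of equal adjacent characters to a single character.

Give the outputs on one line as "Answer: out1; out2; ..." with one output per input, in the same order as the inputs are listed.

Execution, op by op:
  "fevgbflw" -> "xwnytxdo" -> "barcxbhs" -> "brcxbhs" -> "br"
  "bpqvcj" -> "thinub" -> "xlmryf" -> "xlmryf" -> "xl"
  "endij" -> "wfvab" -> "ajzef" -> "jzf" -> "jz"
  "peqbthtcolb" -> "hwitlzlugdt" -> "lamxpdpykhx" -> "lmxpdpykhx" -> "lm"
  "exvottadssw" -> "wpngllsvkko" -> "atrkppwzoos" -> "trkppwzs" -> "tr"
  "tqxudgjlre" -> "lipmvybdjw" -> "pmtqzcfhna" -> "pmtqzcfhn" -> "pm"

"br"; "xl"; "jz"; "lm"; "tr"; "pm"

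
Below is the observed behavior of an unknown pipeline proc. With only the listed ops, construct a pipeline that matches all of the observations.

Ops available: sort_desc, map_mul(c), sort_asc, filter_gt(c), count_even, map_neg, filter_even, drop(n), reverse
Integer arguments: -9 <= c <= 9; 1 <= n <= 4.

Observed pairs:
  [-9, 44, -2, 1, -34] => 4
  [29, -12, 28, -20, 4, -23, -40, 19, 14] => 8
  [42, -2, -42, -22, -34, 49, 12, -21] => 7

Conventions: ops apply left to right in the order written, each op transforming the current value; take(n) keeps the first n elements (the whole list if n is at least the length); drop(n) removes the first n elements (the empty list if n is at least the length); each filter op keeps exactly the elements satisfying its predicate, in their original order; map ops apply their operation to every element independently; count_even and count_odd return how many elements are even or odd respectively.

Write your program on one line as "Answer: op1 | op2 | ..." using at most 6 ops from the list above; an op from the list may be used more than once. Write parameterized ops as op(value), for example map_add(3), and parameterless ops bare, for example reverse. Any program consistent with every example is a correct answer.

reverse | map_mul(-8) | map_neg | drop(1) | count_even

Check, running the answer program on each example:
  [-9, 44, -2, 1, -34] -> [-34, 1, -2, 44, -9] -> [272, -8, 16, -352, 72] -> [-272, 8, -16, 352, -72] -> [8, -16, 352, -72] -> 4
  [29, -12, 28, -20, 4, -23, -40, 19, 14] -> [14, 19, -40, -23, 4, -20, 28, -12, 29] -> [-112, -152, 320, 184, -32, 160, -224, 96, -232] -> [112, 152, -320, -184, 32, -160, 224, -96, 232] -> [152, -320, -184, 32, -160, 224, -96, 232] -> 8
  [42, -2, -42, -22, -34, 49, 12, -21] -> [-21, 12, 49, -34, -22, -42, -2, 42] -> [168, -96, -392, 272, 176, 336, 16, -336] -> [-168, 96, 392, -272, -176, -336, -16, 336] -> [96, 392, -272, -176, -336, -16, 336] -> 7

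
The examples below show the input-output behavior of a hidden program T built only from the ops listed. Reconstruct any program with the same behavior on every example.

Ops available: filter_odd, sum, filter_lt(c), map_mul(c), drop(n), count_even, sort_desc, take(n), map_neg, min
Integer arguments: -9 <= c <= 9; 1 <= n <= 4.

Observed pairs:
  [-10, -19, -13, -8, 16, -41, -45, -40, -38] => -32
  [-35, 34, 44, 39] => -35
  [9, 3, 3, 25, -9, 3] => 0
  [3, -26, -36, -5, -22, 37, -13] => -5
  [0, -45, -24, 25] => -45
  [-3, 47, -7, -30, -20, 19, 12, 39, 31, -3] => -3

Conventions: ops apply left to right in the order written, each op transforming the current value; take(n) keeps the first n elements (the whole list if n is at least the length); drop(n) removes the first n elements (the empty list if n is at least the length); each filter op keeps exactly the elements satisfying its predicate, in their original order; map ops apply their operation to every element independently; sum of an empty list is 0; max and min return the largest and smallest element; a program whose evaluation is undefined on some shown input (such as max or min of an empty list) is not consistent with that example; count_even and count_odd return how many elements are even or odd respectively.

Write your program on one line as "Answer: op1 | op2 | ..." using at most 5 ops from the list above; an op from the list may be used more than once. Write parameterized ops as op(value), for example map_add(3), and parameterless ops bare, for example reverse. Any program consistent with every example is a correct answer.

filter_odd | take(2) | filter_lt(3) | sum

Check, running the answer program on each example:
  [-10, -19, -13, -8, 16, -41, -45, -40, -38] -> [-19, -13, -41, -45] -> [-19, -13] -> [-19, -13] -> -32
  [-35, 34, 44, 39] -> [-35, 39] -> [-35, 39] -> [-35] -> -35
  [9, 3, 3, 25, -9, 3] -> [9, 3, 3, 25, -9, 3] -> [9, 3] -> [] -> 0
  [3, -26, -36, -5, -22, 37, -13] -> [3, -5, 37, -13] -> [3, -5] -> [-5] -> -5
  [0, -45, -24, 25] -> [-45, 25] -> [-45, 25] -> [-45] -> -45
  [-3, 47, -7, -30, -20, 19, 12, 39, 31, -3] -> [-3, 47, -7, 19, 39, 31, -3] -> [-3, 47] -> [-3] -> -3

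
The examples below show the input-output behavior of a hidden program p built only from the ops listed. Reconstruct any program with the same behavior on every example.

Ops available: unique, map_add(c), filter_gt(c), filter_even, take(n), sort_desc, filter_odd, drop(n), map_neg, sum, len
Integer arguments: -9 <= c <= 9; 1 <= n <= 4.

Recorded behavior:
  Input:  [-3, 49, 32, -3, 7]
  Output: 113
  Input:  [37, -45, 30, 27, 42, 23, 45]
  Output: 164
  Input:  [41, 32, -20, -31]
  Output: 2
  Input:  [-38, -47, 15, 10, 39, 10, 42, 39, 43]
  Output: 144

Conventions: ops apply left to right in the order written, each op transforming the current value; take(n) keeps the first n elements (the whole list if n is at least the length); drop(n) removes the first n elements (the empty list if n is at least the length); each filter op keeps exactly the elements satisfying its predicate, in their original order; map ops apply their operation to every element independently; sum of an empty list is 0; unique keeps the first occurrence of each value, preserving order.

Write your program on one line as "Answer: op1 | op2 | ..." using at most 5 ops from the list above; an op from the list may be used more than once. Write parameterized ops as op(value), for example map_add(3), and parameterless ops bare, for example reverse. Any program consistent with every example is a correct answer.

drop(1) | unique | map_add(7) | sum

Check, running the answer program on each example:
  [-3, 49, 32, -3, 7] -> [49, 32, -3, 7] -> [49, 32, -3, 7] -> [56, 39, 4, 14] -> 113
  [37, -45, 30, 27, 42, 23, 45] -> [-45, 30, 27, 42, 23, 45] -> [-45, 30, 27, 42, 23, 45] -> [-38, 37, 34, 49, 30, 52] -> 164
  [41, 32, -20, -31] -> [32, -20, -31] -> [32, -20, -31] -> [39, -13, -24] -> 2
  [-38, -47, 15, 10, 39, 10, 42, 39, 43] -> [-47, 15, 10, 39, 10, 42, 39, 43] -> [-47, 15, 10, 39, 42, 43] -> [-40, 22, 17, 46, 49, 50] -> 144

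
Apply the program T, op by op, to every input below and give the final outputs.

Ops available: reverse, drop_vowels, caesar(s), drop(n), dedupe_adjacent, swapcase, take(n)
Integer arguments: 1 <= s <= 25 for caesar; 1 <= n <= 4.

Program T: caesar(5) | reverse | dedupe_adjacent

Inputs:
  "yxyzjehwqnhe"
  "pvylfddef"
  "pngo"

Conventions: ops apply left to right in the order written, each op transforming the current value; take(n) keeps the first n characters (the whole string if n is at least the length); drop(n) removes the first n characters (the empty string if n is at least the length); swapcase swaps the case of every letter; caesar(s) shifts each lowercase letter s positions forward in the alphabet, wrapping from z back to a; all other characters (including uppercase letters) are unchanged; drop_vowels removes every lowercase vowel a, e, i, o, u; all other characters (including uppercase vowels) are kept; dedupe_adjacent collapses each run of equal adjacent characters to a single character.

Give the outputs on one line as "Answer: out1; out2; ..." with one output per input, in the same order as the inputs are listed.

Execution, op by op:
  "yxyzjehwqnhe" -> "dcdeojmbvsmj" -> "jmsvbmjoedcd" -> "jmsvbmjoedcd"
  "pvylfddef" -> "uadqkiijk" -> "kjiikqdau" -> "kjikqdau"
  "pngo" -> "uslt" -> "tlsu" -> "tlsu"

"jmsvbmjoedcd"; "kjikqdau"; "tlsu"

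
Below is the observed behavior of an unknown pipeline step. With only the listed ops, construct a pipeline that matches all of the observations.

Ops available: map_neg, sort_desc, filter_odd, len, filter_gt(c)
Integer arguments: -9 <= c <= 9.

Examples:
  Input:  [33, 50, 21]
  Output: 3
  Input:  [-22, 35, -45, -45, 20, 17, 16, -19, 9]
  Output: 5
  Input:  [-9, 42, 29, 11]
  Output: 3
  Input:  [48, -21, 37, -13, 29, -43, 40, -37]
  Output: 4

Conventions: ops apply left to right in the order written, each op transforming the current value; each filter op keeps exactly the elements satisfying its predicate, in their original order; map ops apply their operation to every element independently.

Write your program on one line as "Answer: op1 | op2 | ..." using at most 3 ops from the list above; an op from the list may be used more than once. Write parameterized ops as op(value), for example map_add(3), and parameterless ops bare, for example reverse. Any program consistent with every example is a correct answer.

filter_gt(-7) | map_neg | len

Check, running the answer program on each example:
  [33, 50, 21] -> [33, 50, 21] -> [-33, -50, -21] -> 3
  [-22, 35, -45, -45, 20, 17, 16, -19, 9] -> [35, 20, 17, 16, 9] -> [-35, -20, -17, -16, -9] -> 5
  [-9, 42, 29, 11] -> [42, 29, 11] -> [-42, -29, -11] -> 3
  [48, -21, 37, -13, 29, -43, 40, -37] -> [48, 37, 29, 40] -> [-48, -37, -29, -40] -> 4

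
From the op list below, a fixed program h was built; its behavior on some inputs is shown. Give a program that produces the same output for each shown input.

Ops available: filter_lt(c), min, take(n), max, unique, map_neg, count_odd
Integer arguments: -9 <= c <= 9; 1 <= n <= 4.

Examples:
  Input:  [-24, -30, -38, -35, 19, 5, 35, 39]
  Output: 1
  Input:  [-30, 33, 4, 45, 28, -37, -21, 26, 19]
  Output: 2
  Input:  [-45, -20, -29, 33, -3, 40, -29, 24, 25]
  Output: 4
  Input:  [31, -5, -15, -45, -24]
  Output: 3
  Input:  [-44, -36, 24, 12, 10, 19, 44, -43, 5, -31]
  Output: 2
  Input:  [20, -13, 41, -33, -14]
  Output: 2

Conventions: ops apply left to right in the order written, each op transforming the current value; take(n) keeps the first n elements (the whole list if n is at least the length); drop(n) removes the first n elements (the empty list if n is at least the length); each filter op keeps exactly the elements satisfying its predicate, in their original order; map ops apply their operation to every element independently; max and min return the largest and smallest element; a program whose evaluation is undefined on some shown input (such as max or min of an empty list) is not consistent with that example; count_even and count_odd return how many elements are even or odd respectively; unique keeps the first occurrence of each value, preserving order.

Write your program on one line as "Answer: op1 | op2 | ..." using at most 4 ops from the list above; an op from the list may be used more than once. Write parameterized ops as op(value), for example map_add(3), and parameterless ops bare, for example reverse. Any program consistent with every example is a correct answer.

filter_lt(-1) | map_neg | count_odd

Check, running the answer program on each example:
  [-24, -30, -38, -35, 19, 5, 35, 39] -> [-24, -30, -38, -35] -> [24, 30, 38, 35] -> 1
  [-30, 33, 4, 45, 28, -37, -21, 26, 19] -> [-30, -37, -21] -> [30, 37, 21] -> 2
  [-45, -20, -29, 33, -3, 40, -29, 24, 25] -> [-45, -20, -29, -3, -29] -> [45, 20, 29, 3, 29] -> 4
  [31, -5, -15, -45, -24] -> [-5, -15, -45, -24] -> [5, 15, 45, 24] -> 3
  [-44, -36, 24, 12, 10, 19, 44, -43, 5, -31] -> [-44, -36, -43, -31] -> [44, 36, 43, 31] -> 2
  [20, -13, 41, -33, -14] -> [-13, -33, -14] -> [13, 33, 14] -> 2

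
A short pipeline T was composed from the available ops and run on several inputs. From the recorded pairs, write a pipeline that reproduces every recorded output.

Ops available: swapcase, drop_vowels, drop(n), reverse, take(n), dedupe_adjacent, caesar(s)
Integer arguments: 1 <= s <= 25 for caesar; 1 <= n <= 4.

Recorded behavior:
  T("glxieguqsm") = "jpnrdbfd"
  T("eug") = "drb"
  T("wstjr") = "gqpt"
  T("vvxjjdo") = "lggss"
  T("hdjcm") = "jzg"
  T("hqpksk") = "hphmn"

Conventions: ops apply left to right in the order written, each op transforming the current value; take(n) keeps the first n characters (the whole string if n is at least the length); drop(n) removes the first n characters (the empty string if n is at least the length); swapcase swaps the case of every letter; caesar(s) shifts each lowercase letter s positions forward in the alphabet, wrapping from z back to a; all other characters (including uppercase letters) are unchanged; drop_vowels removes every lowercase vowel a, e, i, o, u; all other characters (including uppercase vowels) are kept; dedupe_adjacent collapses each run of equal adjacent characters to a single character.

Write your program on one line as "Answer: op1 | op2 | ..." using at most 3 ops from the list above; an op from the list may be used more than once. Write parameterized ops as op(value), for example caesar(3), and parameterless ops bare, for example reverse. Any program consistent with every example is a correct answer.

caesar(23) | reverse | drop_vowels

Check, running the answer program on each example:
  "glxieguqsm" -> "diufbdrnpj" -> "jpnrdbfuid" -> "jpnrdbfd"
  "eug" -> "brd" -> "drb" -> "drb"
  "wstjr" -> "tpqgo" -> "ogqpt" -> "gqpt"
  "vvxjjdo" -> "ssuggal" -> "lagguss" -> "lggss"
  "hdjcm" -> "eagzj" -> "jzgae" -> "jzg"
  "hqpksk" -> "enmhph" -> "hphmne" -> "hphmn"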